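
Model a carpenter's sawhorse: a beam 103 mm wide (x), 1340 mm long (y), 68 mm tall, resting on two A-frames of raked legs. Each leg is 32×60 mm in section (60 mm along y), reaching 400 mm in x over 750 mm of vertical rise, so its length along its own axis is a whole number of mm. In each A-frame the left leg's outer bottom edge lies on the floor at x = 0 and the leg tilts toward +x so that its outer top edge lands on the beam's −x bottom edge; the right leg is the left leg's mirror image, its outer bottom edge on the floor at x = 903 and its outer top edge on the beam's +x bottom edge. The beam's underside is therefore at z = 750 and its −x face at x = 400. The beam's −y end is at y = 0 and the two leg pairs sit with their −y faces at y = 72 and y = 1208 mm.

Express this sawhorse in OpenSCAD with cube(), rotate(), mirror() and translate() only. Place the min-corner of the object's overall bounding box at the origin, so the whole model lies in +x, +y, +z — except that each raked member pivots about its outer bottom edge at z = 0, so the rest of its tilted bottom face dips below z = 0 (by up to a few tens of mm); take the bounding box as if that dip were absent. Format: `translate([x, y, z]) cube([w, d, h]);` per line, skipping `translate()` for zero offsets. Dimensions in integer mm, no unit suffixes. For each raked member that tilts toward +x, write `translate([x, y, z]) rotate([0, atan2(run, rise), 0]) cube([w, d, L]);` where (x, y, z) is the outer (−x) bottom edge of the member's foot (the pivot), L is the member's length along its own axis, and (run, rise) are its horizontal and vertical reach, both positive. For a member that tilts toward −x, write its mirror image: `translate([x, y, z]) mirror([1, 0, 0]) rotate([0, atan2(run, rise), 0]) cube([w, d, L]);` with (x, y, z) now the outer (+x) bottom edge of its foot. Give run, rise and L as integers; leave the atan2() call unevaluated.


// leg length = √(400² + 750²) = 850
// right-leg outer foot x = 2·400 + 103 = 903
// beam min-corner = (400, 0, 750)
translate([400, 0, 750]) cube([103, 1340, 68]);
translate([0, 72, 0]) rotate([0, atan2(400, 750), 0]) cube([32, 60, 850]);
translate([903, 72, 0]) mirror([1, 0, 0]) rotate([0, atan2(400, 750), 0]) cube([32, 60, 850]);
translate([0, 1208, 0]) rotate([0, atan2(400, 750), 0]) cube([32, 60, 850]);
translate([903, 1208, 0]) mirror([1, 0, 0]) rotate([0, atan2(400, 750), 0]) cube([32, 60, 850]);


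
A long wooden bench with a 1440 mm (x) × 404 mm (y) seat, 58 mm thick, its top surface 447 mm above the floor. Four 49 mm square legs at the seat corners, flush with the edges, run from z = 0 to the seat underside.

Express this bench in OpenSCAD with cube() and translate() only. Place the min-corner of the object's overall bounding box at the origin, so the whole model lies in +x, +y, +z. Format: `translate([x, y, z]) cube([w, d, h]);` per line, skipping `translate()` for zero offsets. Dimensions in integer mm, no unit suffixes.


// leg_h = 447 − 58 = 389
translate([0, 0, 389]) cube([1440, 404, 58]);
cube([49, 49, 389]);
translate([0, 355, 0]) cube([49, 49, 389]);
translate([1391, 0, 0]) cube([49, 49, 389]);
translate([1391, 355, 0]) cube([49, 49, 389]);


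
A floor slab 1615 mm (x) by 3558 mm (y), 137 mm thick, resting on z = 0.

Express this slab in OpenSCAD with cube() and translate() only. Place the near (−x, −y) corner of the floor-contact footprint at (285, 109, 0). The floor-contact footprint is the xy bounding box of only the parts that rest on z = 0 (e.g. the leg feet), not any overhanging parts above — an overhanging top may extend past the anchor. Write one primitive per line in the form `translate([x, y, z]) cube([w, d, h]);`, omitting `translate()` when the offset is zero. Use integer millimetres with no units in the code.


translate([285, 109, 0]) cube([1615, 3558, 137]);


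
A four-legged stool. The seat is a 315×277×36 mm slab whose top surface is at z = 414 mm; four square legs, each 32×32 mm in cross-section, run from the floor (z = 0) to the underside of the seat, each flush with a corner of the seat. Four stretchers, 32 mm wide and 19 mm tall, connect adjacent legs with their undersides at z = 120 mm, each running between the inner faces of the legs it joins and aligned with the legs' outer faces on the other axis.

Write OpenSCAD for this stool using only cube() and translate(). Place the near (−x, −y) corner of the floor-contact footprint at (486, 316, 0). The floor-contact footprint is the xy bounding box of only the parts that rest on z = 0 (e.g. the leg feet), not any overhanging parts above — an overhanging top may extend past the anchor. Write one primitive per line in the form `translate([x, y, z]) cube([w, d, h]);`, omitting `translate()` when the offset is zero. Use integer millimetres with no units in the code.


translate([486, 316, 378]) cube([315, 277, 36]);
translate([486, 316, 0]) cube([32, 32, 378]);
translate([769, 316, 0]) cube([32, 32, 378]);
translate([486, 561, 0]) cube([32, 32, 378]);
translate([769, 561, 0]) cube([32, 32, 378]);
translate([518, 316, 120]) cube([251, 32, 19]);
translate([518, 561, 120]) cube([251, 32, 19]);
translate([486, 348, 120]) cube([32, 213, 19]);
translate([769, 348, 120]) cube([32, 213, 19]);


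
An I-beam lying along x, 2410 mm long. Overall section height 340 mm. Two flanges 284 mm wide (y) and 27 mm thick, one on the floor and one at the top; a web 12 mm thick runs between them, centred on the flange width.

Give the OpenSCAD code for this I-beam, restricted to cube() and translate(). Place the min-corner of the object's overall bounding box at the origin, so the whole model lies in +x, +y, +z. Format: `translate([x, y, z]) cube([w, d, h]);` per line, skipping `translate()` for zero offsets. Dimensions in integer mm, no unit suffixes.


cube([2410, 284, 27]);
translate([0, 136, 27]) cube([2410, 12, 286]);
translate([0, 0, 313]) cube([2410, 284, 27]);


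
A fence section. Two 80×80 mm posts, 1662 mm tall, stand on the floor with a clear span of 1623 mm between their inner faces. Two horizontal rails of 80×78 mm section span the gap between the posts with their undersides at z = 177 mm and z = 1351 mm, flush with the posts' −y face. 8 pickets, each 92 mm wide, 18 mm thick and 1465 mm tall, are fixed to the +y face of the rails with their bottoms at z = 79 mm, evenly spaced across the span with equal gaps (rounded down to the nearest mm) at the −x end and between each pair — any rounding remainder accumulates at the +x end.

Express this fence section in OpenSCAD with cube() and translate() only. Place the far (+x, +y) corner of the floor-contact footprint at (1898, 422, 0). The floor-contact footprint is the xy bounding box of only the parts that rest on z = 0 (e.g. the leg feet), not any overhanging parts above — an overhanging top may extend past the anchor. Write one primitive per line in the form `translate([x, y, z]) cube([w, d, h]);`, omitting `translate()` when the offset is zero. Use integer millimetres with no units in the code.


translate([115, 342, 0]) cube([80, 80, 1662]);
translate([1818, 342, 0]) cube([80, 80, 1662]);
translate([195, 342, 177]) cube([1623, 80, 78]);
translate([195, 342, 1351]) cube([1623, 80, 78]);
translate([293, 422, 79]) cube([92, 18, 1465]);
translate([483, 422, 79]) cube([92, 18, 1465]);
translate([673, 422, 79]) cube([92, 18, 1465]);
translate([863, 422, 79]) cube([92, 18, 1465]);
translate([1053, 422, 79]) cube([92, 18, 1465]);
translate([1243, 422, 79]) cube([92, 18, 1465]);
translate([1433, 422, 79]) cube([92, 18, 1465]);
translate([1623, 422, 79]) cube([92, 18, 1465]);


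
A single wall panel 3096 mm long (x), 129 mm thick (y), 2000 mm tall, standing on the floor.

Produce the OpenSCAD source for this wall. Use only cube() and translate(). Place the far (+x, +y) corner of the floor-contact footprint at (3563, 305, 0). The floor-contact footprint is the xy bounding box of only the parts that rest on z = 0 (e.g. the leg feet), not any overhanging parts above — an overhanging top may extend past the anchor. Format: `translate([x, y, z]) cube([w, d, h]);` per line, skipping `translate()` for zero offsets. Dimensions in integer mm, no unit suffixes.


translate([467, 176, 0]) cube([3096, 129, 2000]);


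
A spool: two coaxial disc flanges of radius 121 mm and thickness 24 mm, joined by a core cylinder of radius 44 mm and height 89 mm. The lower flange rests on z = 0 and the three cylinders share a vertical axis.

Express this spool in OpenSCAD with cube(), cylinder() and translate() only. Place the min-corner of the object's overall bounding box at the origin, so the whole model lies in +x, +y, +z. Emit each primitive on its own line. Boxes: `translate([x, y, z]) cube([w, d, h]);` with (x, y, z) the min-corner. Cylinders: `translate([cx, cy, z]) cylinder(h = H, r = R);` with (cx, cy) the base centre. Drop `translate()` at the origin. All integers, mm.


translate([121, 121, 0]) cylinder(h = 24, r = 121);
translate([121, 121, 24]) cylinder(h = 89, r = 44);
translate([121, 121, 113]) cylinder(h = 24, r = 121);


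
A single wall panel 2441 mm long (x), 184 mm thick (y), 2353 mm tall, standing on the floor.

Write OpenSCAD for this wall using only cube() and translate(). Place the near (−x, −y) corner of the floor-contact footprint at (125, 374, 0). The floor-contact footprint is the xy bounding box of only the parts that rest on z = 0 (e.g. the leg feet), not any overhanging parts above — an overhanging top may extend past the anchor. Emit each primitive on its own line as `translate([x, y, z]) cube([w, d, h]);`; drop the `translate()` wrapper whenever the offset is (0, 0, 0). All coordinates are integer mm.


translate([125, 374, 0]) cube([2441, 184, 2353]);


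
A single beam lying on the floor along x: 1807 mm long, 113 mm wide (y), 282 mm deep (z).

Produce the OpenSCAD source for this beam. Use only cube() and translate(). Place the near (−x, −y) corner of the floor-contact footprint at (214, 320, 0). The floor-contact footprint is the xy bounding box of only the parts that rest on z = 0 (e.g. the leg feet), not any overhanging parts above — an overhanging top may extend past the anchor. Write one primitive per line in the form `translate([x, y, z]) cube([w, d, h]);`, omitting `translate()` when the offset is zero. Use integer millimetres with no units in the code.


translate([214, 320, 0]) cube([1807, 113, 282]);


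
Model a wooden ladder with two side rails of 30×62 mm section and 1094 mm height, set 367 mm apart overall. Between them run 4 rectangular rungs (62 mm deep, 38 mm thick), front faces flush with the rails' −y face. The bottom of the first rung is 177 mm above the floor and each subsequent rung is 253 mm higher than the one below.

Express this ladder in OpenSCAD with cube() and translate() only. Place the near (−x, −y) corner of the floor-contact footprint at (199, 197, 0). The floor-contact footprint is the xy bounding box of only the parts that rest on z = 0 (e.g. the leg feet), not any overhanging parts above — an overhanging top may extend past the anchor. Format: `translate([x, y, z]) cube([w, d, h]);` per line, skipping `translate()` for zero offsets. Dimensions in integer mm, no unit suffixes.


translate([199, 197, 0]) cube([30, 62, 1094]);
translate([536, 197, 0]) cube([30, 62, 1094]);
translate([229, 197, 177]) cube([307, 62, 38]);
translate([229, 197, 430]) cube([307, 62, 38]);
translate([229, 197, 683]) cube([307, 62, 38]);
translate([229, 197, 936]) cube([307, 62, 38]);


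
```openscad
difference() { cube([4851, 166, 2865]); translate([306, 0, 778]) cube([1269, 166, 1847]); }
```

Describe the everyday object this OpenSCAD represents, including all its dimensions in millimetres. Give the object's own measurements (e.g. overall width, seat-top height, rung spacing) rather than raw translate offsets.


A wall 4851 mm long (x), 166 mm thick (y), 2865 mm tall, with a rectangular window opening cut through it. The opening is 1269 mm wide and 1847 mm tall; its sill is at z = 778 mm and its near (−x) edge is 306 mm from the wall's −x end. The opening passes through the full wall thickness.


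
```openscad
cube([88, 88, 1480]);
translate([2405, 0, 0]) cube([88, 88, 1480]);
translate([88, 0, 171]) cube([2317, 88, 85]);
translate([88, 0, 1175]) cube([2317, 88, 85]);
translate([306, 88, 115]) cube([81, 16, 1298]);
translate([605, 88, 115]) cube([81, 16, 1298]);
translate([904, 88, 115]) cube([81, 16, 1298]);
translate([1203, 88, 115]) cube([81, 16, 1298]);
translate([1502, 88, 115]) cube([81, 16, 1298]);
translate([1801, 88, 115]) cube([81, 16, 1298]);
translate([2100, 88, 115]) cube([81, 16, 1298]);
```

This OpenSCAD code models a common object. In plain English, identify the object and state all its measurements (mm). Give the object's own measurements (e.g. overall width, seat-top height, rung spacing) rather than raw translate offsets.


A fence section. Two 88×88 mm posts, 1480 mm tall, stand on the floor with a clear span of 2317 mm between their inner faces. Two horizontal rails of 88×85 mm section span the gap between the posts with their undersides at z = 171 mm and z = 1175 mm, flush with the posts' −y face. 7 pickets, each 81 mm wide, 16 mm thick and 1298 mm tall, are fixed to the +y face of the rails with their bottoms at z = 115 mm, spaced across the span with a 218 mm gap after the −x post and between neighbouring pickets, with 224 mm left before the +x post.


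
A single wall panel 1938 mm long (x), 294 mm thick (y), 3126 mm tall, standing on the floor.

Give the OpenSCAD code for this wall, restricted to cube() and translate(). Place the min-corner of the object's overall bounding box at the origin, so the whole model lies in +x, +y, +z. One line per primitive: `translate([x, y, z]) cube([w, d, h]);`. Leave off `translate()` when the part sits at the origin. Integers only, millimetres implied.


cube([1938, 294, 3126]);


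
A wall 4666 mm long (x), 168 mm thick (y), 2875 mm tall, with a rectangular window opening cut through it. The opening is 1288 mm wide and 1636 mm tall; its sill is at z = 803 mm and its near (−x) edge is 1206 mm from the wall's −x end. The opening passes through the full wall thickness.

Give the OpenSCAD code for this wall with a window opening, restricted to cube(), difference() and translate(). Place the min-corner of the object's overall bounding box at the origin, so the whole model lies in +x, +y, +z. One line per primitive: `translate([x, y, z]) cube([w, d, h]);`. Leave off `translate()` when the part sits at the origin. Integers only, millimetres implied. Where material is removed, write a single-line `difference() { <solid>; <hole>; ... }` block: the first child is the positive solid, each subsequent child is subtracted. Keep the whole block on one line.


difference() { cube([4666, 168, 2875]); translate([1206, 0, 803]) cube([1288, 168, 1636]); }


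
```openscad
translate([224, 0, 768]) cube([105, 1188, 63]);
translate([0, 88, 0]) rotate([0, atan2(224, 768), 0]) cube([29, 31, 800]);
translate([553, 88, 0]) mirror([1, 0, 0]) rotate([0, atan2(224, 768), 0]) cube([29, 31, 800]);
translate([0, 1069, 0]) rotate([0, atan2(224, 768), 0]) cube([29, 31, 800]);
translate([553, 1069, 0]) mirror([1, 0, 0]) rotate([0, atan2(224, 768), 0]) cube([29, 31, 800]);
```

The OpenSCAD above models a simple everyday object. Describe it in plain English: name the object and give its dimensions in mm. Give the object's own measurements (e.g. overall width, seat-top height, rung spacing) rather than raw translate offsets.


A sawhorse. A 105×1188×63 mm beam (x, y, z) sits on two A-frame leg pairs. Each pair is two raked legs of 29×31 mm section (31 mm along y) splaying symmetrically in x. Each leg rises 768 mm vertically over 224 mm of horizontal reach and is 800 mm long along its own axis. Every leg's outer bottom edge rests on the floor and its outer top edge meets a bottom edge of the beam — the left legs (tilting toward +x) meet the beam's −x bottom edge, the right legs (their mirror images, tilting toward −x) meet its +x bottom edge — so the leg tops tuck under the beam, the beam's underside is 768 mm above the floor, and the feet are 553 mm apart outside-to-outside with the beam centred between them. The two leg pairs are set in 88 mm from either end of the beam.


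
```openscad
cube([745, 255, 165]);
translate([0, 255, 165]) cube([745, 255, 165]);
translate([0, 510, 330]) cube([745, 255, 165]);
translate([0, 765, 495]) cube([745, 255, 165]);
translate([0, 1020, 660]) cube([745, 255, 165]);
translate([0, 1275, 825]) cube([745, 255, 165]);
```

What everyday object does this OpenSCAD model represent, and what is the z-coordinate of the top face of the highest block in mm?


A staircase. The total rise is 990 mm.

6 identical blocks, each offset up and back from the previous — a staircase. Each step is 165 mm tall and there are 6 of them, so the total rise is 6 × 165 = 990 mm.


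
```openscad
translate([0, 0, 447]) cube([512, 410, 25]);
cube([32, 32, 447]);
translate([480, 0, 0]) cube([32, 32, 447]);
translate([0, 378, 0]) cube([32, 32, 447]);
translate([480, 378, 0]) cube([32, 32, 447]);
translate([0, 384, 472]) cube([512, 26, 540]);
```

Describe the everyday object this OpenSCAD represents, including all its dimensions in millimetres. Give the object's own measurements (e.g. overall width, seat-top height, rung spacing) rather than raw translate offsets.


A chair. The seat is a 512×410×25 mm slab with its top at z = 472 mm, on four 32×32 mm corner legs (flush with the seat edges, standing on z = 0). A flat backrest 26 mm thick, 540 mm tall, spans the full seat width and rises from the seat top along its +y edge, rear face flush with the rear of the seat.


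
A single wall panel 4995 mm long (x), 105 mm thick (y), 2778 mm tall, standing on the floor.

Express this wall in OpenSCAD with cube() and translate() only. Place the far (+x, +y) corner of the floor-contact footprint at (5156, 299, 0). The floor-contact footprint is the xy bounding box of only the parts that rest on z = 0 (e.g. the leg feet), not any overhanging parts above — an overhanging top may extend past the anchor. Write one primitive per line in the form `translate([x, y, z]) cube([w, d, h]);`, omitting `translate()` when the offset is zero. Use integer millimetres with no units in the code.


translate([161, 194, 0]) cube([4995, 105, 2778]);


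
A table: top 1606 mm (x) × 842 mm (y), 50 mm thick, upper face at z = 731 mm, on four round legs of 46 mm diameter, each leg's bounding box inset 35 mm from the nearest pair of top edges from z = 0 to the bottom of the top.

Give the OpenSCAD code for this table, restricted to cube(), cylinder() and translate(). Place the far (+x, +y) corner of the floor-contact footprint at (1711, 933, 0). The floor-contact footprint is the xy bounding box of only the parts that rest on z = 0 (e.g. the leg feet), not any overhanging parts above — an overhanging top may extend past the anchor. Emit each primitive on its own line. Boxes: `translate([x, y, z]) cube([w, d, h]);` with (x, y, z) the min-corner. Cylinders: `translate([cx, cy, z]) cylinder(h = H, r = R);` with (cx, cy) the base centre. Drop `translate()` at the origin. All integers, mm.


translate([140, 126, 681]) cube([1606, 842, 50]);
translate([198, 184, 0]) cylinder(h = 681, r = 23);
translate([1688, 184, 0]) cylinder(h = 681, r = 23);
translate([198, 910, 0]) cylinder(h = 681, r = 23);
translate([1688, 910, 0]) cylinder(h = 681, r = 23);


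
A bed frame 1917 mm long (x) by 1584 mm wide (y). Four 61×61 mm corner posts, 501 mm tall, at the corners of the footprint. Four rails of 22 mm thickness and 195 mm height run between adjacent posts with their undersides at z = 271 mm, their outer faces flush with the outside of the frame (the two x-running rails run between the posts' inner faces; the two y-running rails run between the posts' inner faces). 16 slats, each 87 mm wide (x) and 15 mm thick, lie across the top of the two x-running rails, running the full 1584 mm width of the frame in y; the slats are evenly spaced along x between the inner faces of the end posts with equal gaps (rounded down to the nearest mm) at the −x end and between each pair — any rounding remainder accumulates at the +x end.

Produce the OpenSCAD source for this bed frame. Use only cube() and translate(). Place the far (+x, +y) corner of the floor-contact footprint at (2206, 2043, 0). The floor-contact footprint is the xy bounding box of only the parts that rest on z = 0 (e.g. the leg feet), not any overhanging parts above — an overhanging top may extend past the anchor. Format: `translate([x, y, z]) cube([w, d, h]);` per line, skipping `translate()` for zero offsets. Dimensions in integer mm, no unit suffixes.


translate([289, 459, 0]) cube([61, 61, 501]);
translate([289, 1982, 0]) cube([61, 61, 501]);
translate([2145, 459, 0]) cube([61, 61, 501]);
translate([2145, 1982, 0]) cube([61, 61, 501]);
translate([350, 459, 271]) cube([1795, 22, 195]);
translate([350, 2021, 271]) cube([1795, 22, 195]);
translate([289, 520, 271]) cube([22, 1462, 195]);
translate([2184, 520, 271]) cube([22, 1462, 195]);
translate([373, 459, 466]) cube([87, 1584, 15]);
translate([483, 459, 466]) cube([87, 1584, 15]);
translate([593, 459, 466]) cube([87, 1584, 15]);
translate([703, 459, 466]) cube([87, 1584, 15]);
translate([813, 459, 466]) cube([87, 1584, 15]);
translate([923, 459, 466]) cube([87, 1584, 15]);
translate([1033, 459, 466]) cube([87, 1584, 15]);
translate([1143, 459, 466]) cube([87, 1584, 15]);
translate([1253, 459, 466]) cube([87, 1584, 15]);
translate([1363, 459, 466]) cube([87, 1584, 15]);
translate([1473, 459, 466]) cube([87, 1584, 15]);
translate([1583, 459, 466]) cube([87, 1584, 15]);
translate([1693, 459, 466]) cube([87, 1584, 15]);
translate([1803, 459, 466]) cube([87, 1584, 15]);
translate([1913, 459, 466]) cube([87, 1584, 15]);
translate([2023, 459, 466]) cube([87, 1584, 15]);


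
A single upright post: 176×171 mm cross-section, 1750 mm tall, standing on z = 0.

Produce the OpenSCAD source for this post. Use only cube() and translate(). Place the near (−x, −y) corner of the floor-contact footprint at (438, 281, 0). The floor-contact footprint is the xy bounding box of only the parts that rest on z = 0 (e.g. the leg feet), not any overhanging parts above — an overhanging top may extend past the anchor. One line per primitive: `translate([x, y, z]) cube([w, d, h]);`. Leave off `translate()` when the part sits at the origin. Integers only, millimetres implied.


translate([438, 281, 0]) cube([176, 171, 1750]);


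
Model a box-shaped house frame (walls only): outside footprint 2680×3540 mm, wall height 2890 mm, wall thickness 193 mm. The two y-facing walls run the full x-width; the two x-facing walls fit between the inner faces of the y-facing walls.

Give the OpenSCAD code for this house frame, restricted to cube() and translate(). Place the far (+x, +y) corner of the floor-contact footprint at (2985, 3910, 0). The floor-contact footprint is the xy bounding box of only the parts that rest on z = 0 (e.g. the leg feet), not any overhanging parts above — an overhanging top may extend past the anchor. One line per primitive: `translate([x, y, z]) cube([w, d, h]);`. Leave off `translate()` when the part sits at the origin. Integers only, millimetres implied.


translate([305, 370, 0]) cube([2680, 193, 2890]);
translate([305, 3717, 0]) cube([2680, 193, 2890]);
translate([305, 563, 0]) cube([193, 3154, 2890]);
translate([2792, 563, 0]) cube([193, 3154, 2890]);


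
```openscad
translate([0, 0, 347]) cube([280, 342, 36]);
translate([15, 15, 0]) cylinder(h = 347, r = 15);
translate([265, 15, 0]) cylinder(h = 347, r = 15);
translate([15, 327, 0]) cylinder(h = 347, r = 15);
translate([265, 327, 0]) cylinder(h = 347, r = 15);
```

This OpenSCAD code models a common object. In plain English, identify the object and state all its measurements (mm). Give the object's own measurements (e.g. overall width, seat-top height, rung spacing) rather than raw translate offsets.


A four-legged stool. The seat is a 280×342×36 mm slab whose top surface is at z = 383 mm; four round legs, each 30 mm in diameter, run from the floor (z = 0) to the underside of the seat, each leg's axis is inset half a diameter from the nearest pair of seat edges (so the leg's bounding box is flush with the corner).


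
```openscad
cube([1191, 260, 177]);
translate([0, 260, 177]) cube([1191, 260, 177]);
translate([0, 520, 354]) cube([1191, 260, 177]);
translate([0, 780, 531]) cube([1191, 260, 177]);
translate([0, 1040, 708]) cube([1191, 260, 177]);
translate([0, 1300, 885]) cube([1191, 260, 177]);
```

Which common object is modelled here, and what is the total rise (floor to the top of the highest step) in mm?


A staircase. The total rise is 1062 mm.

6 identical blocks, each offset up and back from the previous — a staircase. Each step is 177 mm tall and there are 6 of them, so the total rise is 6 × 177 = 1062 mm.


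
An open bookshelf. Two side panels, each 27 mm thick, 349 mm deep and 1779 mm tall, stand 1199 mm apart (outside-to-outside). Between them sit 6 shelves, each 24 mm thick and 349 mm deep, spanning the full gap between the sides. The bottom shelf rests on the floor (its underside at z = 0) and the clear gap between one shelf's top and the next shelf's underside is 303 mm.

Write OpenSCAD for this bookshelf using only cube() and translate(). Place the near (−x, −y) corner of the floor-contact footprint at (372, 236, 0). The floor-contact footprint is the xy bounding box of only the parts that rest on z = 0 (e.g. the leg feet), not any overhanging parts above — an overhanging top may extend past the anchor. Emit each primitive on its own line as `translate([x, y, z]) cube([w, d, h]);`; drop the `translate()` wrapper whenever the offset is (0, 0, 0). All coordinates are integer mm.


translate([372, 236, 0]) cube([27, 349, 1779]);
translate([1544, 236, 0]) cube([27, 349, 1779]);
translate([399, 236, 0]) cube([1145, 349, 24]);
translate([399, 236, 327]) cube([1145, 349, 24]);
translate([399, 236, 654]) cube([1145, 349, 24]);
translate([399, 236, 981]) cube([1145, 349, 24]);
translate([399, 236, 1308]) cube([1145, 349, 24]);
translate([399, 236, 1635]) cube([1145, 349, 24]);


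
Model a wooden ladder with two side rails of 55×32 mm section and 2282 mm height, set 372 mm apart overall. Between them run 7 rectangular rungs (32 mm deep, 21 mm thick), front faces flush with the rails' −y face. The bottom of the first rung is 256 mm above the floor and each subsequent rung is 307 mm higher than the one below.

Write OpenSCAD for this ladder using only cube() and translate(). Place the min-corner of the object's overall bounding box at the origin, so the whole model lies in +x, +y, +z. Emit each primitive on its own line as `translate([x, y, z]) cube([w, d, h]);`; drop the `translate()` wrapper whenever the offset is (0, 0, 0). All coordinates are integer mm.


// rung span = 372 - 2*55 = 262
// rung[k] z = 256 + k*307
cube([55, 32, 2282]);
translate([317, 0, 0]) cube([55, 32, 2282]);
translate([55, 0, 256]) cube([262, 32, 21]);
translate([55, 0, 563]) cube([262, 32, 21]);
translate([55, 0, 870]) cube([262, 32, 21]);
translate([55, 0, 1177]) cube([262, 32, 21]);
translate([55, 0, 1484]) cube([262, 32, 21]);
translate([55, 0, 1791]) cube([262, 32, 21]);
translate([55, 0, 2098]) cube([262, 32, 21]);


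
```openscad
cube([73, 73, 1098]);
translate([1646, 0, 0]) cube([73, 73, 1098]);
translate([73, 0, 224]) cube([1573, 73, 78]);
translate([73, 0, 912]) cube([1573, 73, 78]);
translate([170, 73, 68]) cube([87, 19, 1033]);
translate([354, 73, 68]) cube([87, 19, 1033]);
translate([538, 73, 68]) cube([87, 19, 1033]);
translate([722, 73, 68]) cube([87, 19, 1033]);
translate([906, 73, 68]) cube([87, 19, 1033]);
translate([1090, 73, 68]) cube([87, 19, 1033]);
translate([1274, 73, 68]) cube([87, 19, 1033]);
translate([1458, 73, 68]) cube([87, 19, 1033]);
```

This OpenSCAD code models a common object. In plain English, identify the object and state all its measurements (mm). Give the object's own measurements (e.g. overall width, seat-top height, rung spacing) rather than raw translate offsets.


A fence section. Two 73×73 mm posts, 1098 mm tall, stand on the floor with a clear span of 1573 mm between their inner faces. Two horizontal rails of 73×78 mm section span the gap between the posts with their undersides at z = 224 mm and z = 912 mm, flush with the posts' −y face. 8 pickets, each 87 mm wide, 19 mm thick and 1033 mm tall, are fixed to the +y face of the rails with their bottoms at z = 68 mm, spaced across the span with a 97 mm gap after the −x post and between neighbouring pickets, with 101 mm left before the +x post.


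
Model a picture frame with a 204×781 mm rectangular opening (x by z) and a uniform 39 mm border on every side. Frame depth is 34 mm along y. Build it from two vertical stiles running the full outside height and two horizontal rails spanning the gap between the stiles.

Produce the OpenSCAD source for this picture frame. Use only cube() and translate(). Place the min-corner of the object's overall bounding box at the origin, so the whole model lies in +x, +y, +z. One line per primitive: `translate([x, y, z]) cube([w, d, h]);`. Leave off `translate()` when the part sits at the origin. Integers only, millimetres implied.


cube([39, 34, 859]);
translate([243, 0, 0]) cube([39, 34, 859]);
translate([39, 0, 0]) cube([204, 34, 39]);
translate([39, 0, 820]) cube([204, 34, 39]);


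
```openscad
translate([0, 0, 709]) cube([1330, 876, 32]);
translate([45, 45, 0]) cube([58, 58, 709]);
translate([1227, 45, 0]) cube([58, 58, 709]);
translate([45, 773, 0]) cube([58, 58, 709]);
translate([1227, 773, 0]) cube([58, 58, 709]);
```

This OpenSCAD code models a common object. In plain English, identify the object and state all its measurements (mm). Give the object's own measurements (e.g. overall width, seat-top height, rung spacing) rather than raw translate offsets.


A rectangular dining table. The top is 1330×876×32 mm with its upper surface at z = 741 mm. It stands on four 58×58 mm square legs, each inset 45 mm from the nearest pair of top edges, running from the floor to the underside of the top.


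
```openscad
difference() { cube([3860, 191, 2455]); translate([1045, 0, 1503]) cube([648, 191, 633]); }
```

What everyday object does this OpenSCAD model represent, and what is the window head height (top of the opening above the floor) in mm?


A wall with a window opening. The window head height is 2136 mm.

A wall with a rectangular opening subtracted — a window. Sill at z = 1503, opening 633 mm tall, so the head is at 1503 + 633 = 2136 mm.


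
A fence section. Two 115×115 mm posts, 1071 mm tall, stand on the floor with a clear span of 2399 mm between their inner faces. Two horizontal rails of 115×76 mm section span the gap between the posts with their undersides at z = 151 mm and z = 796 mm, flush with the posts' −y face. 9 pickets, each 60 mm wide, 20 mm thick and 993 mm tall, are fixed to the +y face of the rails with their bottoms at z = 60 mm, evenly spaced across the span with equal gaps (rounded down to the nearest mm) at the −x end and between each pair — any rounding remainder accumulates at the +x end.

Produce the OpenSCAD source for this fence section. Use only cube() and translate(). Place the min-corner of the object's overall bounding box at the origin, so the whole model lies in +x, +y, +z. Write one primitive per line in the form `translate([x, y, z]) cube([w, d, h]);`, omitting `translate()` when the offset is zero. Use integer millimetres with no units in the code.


cube([115, 115, 1071]);
translate([2514, 0, 0]) cube([115, 115, 1071]);
translate([115, 0, 151]) cube([2399, 115, 76]);
translate([115, 0, 796]) cube([2399, 115, 76]);
translate([300, 115, 60]) cube([60, 20, 993]);
translate([545, 115, 60]) cube([60, 20, 993]);
translate([790, 115, 60]) cube([60, 20, 993]);
translate([1035, 115, 60]) cube([60, 20, 993]);
translate([1280, 115, 60]) cube([60, 20, 993]);
translate([1525, 115, 60]) cube([60, 20, 993]);
translate([1770, 115, 60]) cube([60, 20, 993]);
translate([2015, 115, 60]) cube([60, 20, 993]);
translate([2260, 115, 60]) cube([60, 20, 993]);


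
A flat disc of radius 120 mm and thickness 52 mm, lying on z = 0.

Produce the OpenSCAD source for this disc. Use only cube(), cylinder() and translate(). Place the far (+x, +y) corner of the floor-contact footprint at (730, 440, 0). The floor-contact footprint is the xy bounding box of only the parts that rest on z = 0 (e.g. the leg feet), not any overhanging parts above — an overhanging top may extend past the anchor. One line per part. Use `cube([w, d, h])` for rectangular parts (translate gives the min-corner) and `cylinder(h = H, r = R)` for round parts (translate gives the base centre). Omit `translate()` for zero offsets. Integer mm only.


translate([610, 320, 0]) cylinder(h = 52, r = 120);


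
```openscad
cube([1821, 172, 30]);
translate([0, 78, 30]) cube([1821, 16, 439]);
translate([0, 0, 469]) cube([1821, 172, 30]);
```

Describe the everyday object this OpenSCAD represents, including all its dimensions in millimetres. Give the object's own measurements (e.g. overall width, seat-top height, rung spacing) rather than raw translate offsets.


An I-beam lying along x, 1821 mm long. Overall section height 499 mm. Two flanges 172 mm wide (y) and 30 mm thick, one on the floor and one at the top; a web 16 mm thick runs between them, centred on the flange width.


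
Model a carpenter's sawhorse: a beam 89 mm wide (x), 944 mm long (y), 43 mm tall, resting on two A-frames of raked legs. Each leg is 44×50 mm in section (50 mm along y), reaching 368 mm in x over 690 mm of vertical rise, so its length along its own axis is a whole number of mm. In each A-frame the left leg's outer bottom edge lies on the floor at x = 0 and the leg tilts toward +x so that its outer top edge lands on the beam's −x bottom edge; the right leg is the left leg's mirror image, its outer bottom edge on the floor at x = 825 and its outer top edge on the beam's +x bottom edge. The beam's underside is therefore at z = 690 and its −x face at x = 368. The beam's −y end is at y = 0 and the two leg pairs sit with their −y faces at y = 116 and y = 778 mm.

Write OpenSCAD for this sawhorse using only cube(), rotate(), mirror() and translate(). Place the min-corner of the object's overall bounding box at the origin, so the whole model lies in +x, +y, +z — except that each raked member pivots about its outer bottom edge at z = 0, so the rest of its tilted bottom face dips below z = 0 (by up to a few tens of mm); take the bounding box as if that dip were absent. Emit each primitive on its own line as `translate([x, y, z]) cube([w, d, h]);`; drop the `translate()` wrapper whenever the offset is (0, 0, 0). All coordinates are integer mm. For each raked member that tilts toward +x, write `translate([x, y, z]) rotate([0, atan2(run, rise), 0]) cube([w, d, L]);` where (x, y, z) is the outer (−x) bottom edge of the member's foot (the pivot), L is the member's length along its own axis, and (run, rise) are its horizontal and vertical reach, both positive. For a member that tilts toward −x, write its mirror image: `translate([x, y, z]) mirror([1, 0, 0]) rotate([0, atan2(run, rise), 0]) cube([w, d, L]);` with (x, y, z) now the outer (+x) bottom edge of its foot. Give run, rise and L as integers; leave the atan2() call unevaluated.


translate([368, 0, 690]) cube([89, 944, 43]);
translate([0, 116, 0]) rotate([0, atan2(368, 690), 0]) cube([44, 50, 782]);
translate([825, 116, 0]) mirror([1, 0, 0]) rotate([0, atan2(368, 690), 0]) cube([44, 50, 782]);
translate([0, 778, 0]) rotate([0, atan2(368, 690), 0]) cube([44, 50, 782]);
translate([825, 778, 0]) mirror([1, 0, 0]) rotate([0, atan2(368, 690), 0]) cube([44, 50, 782]);


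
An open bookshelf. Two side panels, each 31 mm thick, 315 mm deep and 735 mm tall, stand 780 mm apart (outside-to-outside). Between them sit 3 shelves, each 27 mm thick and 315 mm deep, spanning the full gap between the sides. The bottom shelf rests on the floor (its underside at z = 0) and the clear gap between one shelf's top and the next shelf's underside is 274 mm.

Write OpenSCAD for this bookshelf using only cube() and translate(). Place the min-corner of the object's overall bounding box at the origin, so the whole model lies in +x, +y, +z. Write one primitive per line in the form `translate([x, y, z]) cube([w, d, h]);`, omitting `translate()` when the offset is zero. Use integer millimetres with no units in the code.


cube([31, 315, 735]);
translate([749, 0, 0]) cube([31, 315, 735]);
translate([31, 0, 0]) cube([718, 315, 27]);
translate([31, 0, 301]) cube([718, 315, 27]);
translate([31, 0, 602]) cube([718, 315, 27]);


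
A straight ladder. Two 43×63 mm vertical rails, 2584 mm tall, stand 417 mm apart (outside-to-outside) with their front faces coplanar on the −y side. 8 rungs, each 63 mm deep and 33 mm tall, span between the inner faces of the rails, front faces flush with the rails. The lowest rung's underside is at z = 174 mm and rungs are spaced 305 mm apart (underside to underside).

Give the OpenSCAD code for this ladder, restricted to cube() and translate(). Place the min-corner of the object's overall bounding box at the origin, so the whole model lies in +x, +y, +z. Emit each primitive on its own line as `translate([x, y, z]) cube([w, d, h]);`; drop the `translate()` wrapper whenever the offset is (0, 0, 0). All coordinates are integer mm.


// rung span = 417 - 2*43 = 331
// rung[k] z = 174 + k*305
cube([43, 63, 2584]);
translate([374, 0, 0]) cube([43, 63, 2584]);
translate([43, 0, 174]) cube([331, 63, 33]);
translate([43, 0, 479]) cube([331, 63, 33]);
translate([43, 0, 784]) cube([331, 63, 33]);
translate([43, 0, 1089]) cube([331, 63, 33]);
translate([43, 0, 1394]) cube([331, 63, 33]);
translate([43, 0, 1699]) cube([331, 63, 33]);
translate([43, 0, 2004]) cube([331, 63, 33]);
translate([43, 0, 2309]) cube([331, 63, 33]);


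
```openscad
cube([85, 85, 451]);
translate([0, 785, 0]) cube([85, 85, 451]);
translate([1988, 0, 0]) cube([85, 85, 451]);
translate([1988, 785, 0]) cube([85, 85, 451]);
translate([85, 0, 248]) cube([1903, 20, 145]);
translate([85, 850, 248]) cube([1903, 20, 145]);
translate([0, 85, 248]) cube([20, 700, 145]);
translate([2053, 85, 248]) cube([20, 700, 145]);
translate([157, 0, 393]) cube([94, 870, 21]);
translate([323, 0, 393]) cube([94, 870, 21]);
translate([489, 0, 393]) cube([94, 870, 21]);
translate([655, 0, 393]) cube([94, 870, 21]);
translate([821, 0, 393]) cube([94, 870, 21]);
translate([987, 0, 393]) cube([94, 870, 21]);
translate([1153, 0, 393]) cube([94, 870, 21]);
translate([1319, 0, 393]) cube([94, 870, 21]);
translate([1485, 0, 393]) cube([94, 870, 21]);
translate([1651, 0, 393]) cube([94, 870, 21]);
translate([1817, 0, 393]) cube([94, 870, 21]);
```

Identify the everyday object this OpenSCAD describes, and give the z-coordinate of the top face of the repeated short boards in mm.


A bed frame. The slat-top height is 414 mm.

Four posts, four rails, and a row of slats — a bed frame. Slats sit on the rails at z = 248 + 145 = 393; with slat thickness 21, the top is 414 mm.


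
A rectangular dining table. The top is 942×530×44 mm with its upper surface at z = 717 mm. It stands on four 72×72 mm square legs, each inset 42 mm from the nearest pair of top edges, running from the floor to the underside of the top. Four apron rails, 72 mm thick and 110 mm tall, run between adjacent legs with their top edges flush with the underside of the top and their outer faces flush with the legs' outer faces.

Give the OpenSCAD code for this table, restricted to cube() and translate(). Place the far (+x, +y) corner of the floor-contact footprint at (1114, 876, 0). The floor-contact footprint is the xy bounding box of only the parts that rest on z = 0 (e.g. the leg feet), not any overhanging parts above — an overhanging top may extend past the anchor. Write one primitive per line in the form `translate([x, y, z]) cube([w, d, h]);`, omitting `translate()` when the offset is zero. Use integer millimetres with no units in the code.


translate([214, 388, 673]) cube([942, 530, 44]);
translate([256, 430, 0]) cube([72, 72, 673]);
translate([1042, 430, 0]) cube([72, 72, 673]);
translate([256, 804, 0]) cube([72, 72, 673]);
translate([1042, 804, 0]) cube([72, 72, 673]);
translate([328, 430, 563]) cube([714, 72, 110]);
translate([328, 804, 563]) cube([714, 72, 110]);
translate([256, 502, 563]) cube([72, 302, 110]);
translate([1042, 502, 563]) cube([72, 302, 110]);
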